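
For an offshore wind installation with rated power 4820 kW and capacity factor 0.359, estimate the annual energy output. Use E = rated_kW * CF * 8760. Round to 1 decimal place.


Annual energy = rated_kW * capacity_factor * hours_per_year
Given: P_rated = 4820 kW, CF = 0.359, hours = 8760
E = 4820 * 0.359 * 8760
E = 15158128.8 kWh

15158128.8


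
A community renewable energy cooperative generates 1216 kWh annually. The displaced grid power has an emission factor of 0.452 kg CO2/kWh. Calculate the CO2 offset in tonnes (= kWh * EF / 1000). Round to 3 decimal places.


CO2 offset in kg = generation * emission_factor
CO2 offset = 1216 * 0.452 = 549.63 kg
Convert to tonnes:
  CO2 offset = 549.63 / 1000 = 0.550 tonnes

0.550


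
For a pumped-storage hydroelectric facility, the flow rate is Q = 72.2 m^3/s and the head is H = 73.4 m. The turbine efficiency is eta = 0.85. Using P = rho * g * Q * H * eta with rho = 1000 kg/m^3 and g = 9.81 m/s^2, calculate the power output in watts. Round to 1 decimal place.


Apply the hydropower formula P = rho * g * Q * H * eta
rho * g = 1000 * 9.81 = 9810.0
P = 9810.0 * 72.2 * 73.4 * 0.85
P = 44189714.0 W

44189714.0


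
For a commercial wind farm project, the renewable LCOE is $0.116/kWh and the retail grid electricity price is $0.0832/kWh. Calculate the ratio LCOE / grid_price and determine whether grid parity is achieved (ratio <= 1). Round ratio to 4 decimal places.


Compare LCOE to grid price:
  LCOE = $0.116/kWh, Grid price = $0.0832/kWh
  Ratio = LCOE / grid_price = 0.116 / 0.0832 = 1.3942
  Grid parity achieved (ratio <= 1)? no

1.3942


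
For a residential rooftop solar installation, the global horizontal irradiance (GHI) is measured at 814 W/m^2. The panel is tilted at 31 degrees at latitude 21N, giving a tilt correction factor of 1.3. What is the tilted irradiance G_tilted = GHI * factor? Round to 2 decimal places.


Identify the given values:
  GHI = 814 W/m^2, tilt correction factor = 1.3
Apply the formula G_tilted = GHI * factor:
  G_tilted = 814 * 1.3
  G_tilted = 1058.20 W/m^2

1058.20


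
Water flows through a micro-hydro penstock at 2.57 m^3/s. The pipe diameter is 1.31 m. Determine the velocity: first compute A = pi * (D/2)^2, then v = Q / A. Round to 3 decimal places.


Compute pipe cross-sectional area:
  A = pi * (D/2)^2 = pi * (1.31/2)^2 = 1.3478 m^2
Calculate velocity:
  v = Q / A = 2.57 / 1.3478
  v = 1.907 m/s

1.907


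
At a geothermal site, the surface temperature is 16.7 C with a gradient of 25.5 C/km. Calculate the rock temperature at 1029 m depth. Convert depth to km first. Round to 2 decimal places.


Convert depth to km: 1029 / 1000 = 1.029 km
Temperature increase = gradient * depth_km = 25.5 * 1.029 = 26.24 C
Temperature at depth = T_surface + delta_T = 16.7 + 26.24
T = 42.94 C

42.94


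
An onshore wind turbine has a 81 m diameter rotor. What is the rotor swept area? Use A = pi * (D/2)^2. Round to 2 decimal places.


Compute the rotor radius:
  r = D / 2 = 81 / 2 = 40.5 m
Calculate swept area:
  A = pi * r^2 = pi * 40.5^2
  A = 5153.00 m^2

5153.00


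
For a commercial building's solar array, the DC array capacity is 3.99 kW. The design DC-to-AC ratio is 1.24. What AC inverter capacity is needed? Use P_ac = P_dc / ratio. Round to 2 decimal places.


The inverter AC capacity is determined by the DC/AC ratio.
Given: P_dc = 3.99 kW, DC/AC ratio = 1.24
P_ac = P_dc / ratio = 3.99 / 1.24
P_ac = 3.22 kW

3.22


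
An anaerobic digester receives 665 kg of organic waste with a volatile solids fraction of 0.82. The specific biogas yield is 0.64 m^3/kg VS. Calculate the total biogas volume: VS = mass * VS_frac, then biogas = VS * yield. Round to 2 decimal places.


Compute volatile solids:
  VS = mass * VS_fraction = 665 * 0.82 = 545.3 kg
Calculate biogas volume:
  Biogas = VS * specific_yield = 545.3 * 0.64
  Biogas = 348.99 m^3

348.99


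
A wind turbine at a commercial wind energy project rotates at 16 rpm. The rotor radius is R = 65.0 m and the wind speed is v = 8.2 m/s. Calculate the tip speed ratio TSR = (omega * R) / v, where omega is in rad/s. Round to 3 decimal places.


Convert rotational speed to rad/s:
  omega = 16 * 2 * pi / 60 = 1.6755 rad/s
Compute tip speed:
  v_tip = omega * R = 1.6755 * 65.0 = 108.909 m/s
Tip speed ratio:
  TSR = v_tip / v_wind = 108.909 / 8.2 = 13.282

13.282


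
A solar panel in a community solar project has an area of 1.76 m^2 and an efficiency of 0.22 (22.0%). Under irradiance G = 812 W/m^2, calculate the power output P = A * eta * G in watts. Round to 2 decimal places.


Use the solar power formula P = A * eta * G.
Given: A = 1.76 m^2, eta = 0.22, G = 812 W/m^2
P = 1.76 * 0.22 * 812
P = 314.41 W

314.41


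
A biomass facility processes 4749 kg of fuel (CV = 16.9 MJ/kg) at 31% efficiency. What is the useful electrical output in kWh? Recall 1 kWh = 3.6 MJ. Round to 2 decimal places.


Total energy = mass * CV = 4749 * 16.9 = 80258.1 MJ
Useful energy = total * eta = 80258.1 * 0.31 = 24880.01 MJ
Convert to kWh: 24880.01 / 3.6
Useful energy = 6911.11 kWh

6911.11


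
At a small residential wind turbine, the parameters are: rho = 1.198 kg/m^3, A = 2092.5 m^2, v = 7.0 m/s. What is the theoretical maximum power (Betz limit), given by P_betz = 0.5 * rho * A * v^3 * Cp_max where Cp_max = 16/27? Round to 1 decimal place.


The Betz coefficient Cp_max = 16/27 = 0.5926
v^3 = 7.0^3 = 343.0
P_betz = 0.5 * rho * A * v^3 * Cp_max
P_betz = 0.5 * 1.198 * 2092.5 * 343.0 * 0.5926
P_betz = 254766.7 W

254766.7


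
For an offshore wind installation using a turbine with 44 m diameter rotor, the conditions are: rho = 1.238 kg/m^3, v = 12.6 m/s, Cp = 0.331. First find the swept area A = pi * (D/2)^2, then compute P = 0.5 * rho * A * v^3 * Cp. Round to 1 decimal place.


Step 1 -- Compute swept area:
  A = pi * (D/2)^2 = pi * (44/2)^2 = 1520.53 m^2
Step 2 -- Apply wind power equation:
  P = 0.5 * rho * A * v^3 * Cp
  v^3 = 12.6^3 = 2000.376
  P = 0.5 * 1.238 * 1520.53 * 2000.376 * 0.331
  P = 623197.2 W

623197.2


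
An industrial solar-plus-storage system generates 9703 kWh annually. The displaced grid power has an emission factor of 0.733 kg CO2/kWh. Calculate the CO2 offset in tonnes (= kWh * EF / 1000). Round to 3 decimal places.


CO2 offset in kg = generation * emission_factor
CO2 offset = 9703 * 0.733 = 7112.3 kg
Convert to tonnes:
  CO2 offset = 7112.3 / 1000 = 7.112 tonnes

7.112


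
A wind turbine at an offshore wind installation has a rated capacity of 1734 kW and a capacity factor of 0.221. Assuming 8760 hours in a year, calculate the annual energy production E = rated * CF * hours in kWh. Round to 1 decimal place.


Annual energy = rated_kW * capacity_factor * hours_per_year
Given: P_rated = 1734 kW, CF = 0.221, hours = 8760
E = 1734 * 0.221 * 8760
E = 3356954.6 kWh

3356954.6


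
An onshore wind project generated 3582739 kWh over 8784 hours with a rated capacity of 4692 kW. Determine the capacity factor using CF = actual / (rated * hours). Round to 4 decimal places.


Capacity factor = actual output / maximum possible output
Maximum possible = rated * hours = 4692 * 8784 = 41214528 kWh
CF = 3582739 / 41214528
CF = 0.0869

0.0869


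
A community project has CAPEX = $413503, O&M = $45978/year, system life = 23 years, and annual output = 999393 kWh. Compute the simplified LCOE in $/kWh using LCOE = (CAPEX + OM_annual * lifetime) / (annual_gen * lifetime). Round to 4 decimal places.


Total cost = CAPEX + OM * lifetime = 413503 + 45978 * 23 = 413503 + 1057494 = 1470997
Total generation = annual * lifetime = 999393 * 23 = 22986039 kWh
LCOE = 1470997 / 22986039
LCOE = 0.0640 $/kWh

0.0640


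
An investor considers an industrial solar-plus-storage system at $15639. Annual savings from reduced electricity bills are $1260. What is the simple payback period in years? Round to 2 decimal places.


Simple payback period = initial cost / annual savings
Payback = 15639 / 1260
Payback = 12.41 years

12.41


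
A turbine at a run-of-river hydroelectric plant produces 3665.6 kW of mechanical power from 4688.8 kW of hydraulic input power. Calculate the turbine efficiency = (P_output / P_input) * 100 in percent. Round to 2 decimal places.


Turbine efficiency = (output power / input power) * 100
eta = (3665.6 / 4688.8) * 100
eta = 78.18%

78.18


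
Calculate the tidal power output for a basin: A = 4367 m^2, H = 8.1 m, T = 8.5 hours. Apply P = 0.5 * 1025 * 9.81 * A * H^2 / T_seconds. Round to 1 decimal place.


Convert period to seconds: T = 8.5 * 3600 = 30600.0 s
H^2 = 8.1^2 = 65.61
P = 0.5 * rho * g * A * H^2 / T
P = 0.5 * 1025 * 9.81 * 4367 * 65.61 / 30600.0
P = 47075.5 W

47075.5


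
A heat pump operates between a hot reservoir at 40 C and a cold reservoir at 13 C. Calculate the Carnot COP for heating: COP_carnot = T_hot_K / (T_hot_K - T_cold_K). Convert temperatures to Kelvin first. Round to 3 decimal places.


Convert to Kelvin:
  T_hot = 40 + 273.15 = 313.15 K
  T_cold = 13 + 273.15 = 286.15 K
Apply Carnot COP formula:
  COP = T_hot_K / (T_hot_K - T_cold_K) = 313.15 / 27.0
  COP = 11.598

11.598


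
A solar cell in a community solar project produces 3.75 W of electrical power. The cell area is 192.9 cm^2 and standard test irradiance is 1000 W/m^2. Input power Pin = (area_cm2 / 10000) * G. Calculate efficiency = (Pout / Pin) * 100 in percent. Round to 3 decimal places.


First compute the input power:
  Pin = area_cm2 / 10000 * G = 192.9 / 10000 * 1000 = 19.29 W
Then compute efficiency:
  Efficiency = (Pout / Pin) * 100 = (3.75 / 19.29) * 100
  Efficiency = 19.440%

19.440


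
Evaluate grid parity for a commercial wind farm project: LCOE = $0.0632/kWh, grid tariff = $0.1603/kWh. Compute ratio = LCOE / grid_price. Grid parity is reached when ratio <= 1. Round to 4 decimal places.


Compare LCOE to grid price:
  LCOE = $0.0632/kWh, Grid price = $0.1603/kWh
  Ratio = LCOE / grid_price = 0.0632 / 0.1603 = 0.3943
  Grid parity achieved (ratio <= 1)? yes

0.3943


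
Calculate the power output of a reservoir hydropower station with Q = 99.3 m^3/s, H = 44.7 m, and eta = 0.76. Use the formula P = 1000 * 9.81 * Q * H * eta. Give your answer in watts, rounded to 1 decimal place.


Apply the hydropower formula P = rho * g * Q * H * eta
rho * g = 1000 * 9.81 = 9810.0
P = 9810.0 * 99.3 * 44.7 * 0.76
P = 33093246.3 W

33093246.3


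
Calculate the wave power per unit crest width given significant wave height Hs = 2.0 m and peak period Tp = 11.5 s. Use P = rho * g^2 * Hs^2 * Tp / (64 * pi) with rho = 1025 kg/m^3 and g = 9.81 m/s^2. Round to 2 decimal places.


Apply wave power formula:
  g^2 = 9.81^2 = 96.2361
  Hs^2 = 2.0^2 = 4.0
  Numerator = rho * g^2 * Hs^2 * Tp = 1025 * 96.2361 * 4.0 * 11.5 = 4537532.12
  Denominator = 64 * pi = 201.0619
  P = 4537532.12 / 201.0619 = 22567.83 W/m

22567.83


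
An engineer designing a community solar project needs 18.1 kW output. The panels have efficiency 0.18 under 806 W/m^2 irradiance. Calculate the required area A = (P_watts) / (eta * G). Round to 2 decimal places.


Convert target power to watts: P = 18.1 * 1000 = 18100.0 W
Compute denominator: eta * G = 0.18 * 806 = 145.08
Required area A = P / (eta * G) = 18100.0 / 145.08
A = 124.76 m^2

124.76


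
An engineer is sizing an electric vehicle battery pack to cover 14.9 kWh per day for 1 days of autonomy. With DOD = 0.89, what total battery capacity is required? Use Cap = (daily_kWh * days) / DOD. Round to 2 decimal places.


Total energy needed = daily * days = 14.9 * 1 = 14.9 kWh
Account for depth of discharge:
  Cap = total_energy / DOD = 14.9 / 0.89
  Cap = 16.74 kWh

16.74


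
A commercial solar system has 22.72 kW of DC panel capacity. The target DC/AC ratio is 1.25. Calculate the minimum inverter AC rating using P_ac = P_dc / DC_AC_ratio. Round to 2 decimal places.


The inverter AC capacity is determined by the DC/AC ratio.
Given: P_dc = 22.72 kW, DC/AC ratio = 1.25
P_ac = P_dc / ratio = 22.72 / 1.25
P_ac = 18.18 kW

18.18


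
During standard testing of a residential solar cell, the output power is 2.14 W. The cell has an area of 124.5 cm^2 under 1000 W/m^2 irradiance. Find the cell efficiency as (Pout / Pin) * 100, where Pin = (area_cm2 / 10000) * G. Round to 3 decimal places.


First compute the input power:
  Pin = area_cm2 / 10000 * G = 124.5 / 10000 * 1000 = 12.45 W
Then compute efficiency:
  Efficiency = (Pout / Pin) * 100 = (2.14 / 12.45) * 100
  Efficiency = 17.189%

17.189


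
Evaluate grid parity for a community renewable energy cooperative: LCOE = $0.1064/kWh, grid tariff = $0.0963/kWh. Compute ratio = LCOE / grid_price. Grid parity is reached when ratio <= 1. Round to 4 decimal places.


Compare LCOE to grid price:
  LCOE = $0.1064/kWh, Grid price = $0.0963/kWh
  Ratio = LCOE / grid_price = 0.1064 / 0.0963 = 1.1049
  Grid parity achieved (ratio <= 1)? no

1.1049


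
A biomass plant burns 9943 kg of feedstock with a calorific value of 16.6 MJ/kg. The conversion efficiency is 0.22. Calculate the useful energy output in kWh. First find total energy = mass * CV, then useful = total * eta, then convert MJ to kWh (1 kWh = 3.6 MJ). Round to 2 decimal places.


Total energy = mass * CV = 9943 * 16.6 = 165053.8 MJ
Useful energy = total * eta = 165053.8 * 0.22 = 36311.84 MJ
Convert to kWh: 36311.84 / 3.6
Useful energy = 10086.62 kWh

10086.62


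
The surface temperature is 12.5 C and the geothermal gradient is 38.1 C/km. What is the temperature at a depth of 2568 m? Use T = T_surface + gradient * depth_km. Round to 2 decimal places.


Convert depth to km: 2568 / 1000 = 2.568 km
Temperature increase = gradient * depth_km = 38.1 * 2.568 = 97.84 C
Temperature at depth = T_surface + delta_T = 12.5 + 97.84
T = 110.34 C

110.34


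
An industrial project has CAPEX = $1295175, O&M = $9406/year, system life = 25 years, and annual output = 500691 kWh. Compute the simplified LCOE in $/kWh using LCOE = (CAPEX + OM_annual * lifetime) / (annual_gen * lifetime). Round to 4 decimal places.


Total cost = CAPEX + OM * lifetime = 1295175 + 9406 * 25 = 1295175 + 235150 = 1530325
Total generation = annual * lifetime = 500691 * 25 = 12517275 kWh
LCOE = 1530325 / 12517275
LCOE = 0.1223 $/kWh

0.1223


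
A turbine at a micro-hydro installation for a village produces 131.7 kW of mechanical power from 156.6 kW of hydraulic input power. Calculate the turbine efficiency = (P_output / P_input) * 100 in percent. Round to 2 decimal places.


Turbine efficiency = (output power / input power) * 100
eta = (131.7 / 156.6) * 100
eta = 84.10%

84.10


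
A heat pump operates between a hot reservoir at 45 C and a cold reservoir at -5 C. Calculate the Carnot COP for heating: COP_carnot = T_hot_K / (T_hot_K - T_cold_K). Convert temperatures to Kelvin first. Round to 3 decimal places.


Convert to Kelvin:
  T_hot = 45 + 273.15 = 318.15 K
  T_cold = -5 + 273.15 = 268.15 K
Apply Carnot COP formula:
  COP = T_hot_K / (T_hot_K - T_cold_K) = 318.15 / 50.0
  COP = 6.363

6.363


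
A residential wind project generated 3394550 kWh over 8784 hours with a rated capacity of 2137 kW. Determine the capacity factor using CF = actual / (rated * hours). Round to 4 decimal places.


Capacity factor = actual output / maximum possible output
Maximum possible = rated * hours = 2137 * 8784 = 18771408 kWh
CF = 3394550 / 18771408
CF = 0.1808

0.1808


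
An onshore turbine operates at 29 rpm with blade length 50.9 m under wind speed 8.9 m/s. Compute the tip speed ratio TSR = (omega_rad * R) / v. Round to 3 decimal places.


Convert rotational speed to rad/s:
  omega = 29 * 2 * pi / 60 = 3.0369 rad/s
Compute tip speed:
  v_tip = omega * R = 3.0369 * 50.9 = 154.577 m/s
Tip speed ratio:
  TSR = v_tip / v_wind = 154.577 / 8.9 = 17.368

17.368


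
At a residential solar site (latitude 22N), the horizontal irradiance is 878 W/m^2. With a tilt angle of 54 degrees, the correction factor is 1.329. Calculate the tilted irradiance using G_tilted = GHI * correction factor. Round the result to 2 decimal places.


Identify the given values:
  GHI = 878 W/m^2, tilt correction factor = 1.329
Apply the formula G_tilted = GHI * factor:
  G_tilted = 878 * 1.329
  G_tilted = 1166.86 W/m^2

1166.86


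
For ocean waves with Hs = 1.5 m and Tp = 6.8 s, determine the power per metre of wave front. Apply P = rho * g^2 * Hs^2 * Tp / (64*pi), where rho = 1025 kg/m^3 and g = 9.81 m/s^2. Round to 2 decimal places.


Apply wave power formula:
  g^2 = 9.81^2 = 96.2361
  Hs^2 = 1.5^2 = 2.25
  Numerator = rho * g^2 * Hs^2 * Tp = 1025 * 96.2361 * 2.25 * 6.8 = 1509222.64
  Denominator = 64 * pi = 201.0619
  P = 1509222.64 / 201.0619 = 7506.26 W/m

7506.26


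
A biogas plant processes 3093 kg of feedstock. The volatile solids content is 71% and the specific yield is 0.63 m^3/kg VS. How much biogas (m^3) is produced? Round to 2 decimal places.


Compute volatile solids:
  VS = mass * VS_fraction = 3093 * 0.71 = 2196.03 kg
Calculate biogas volume:
  Biogas = VS * specific_yield = 2196.03 * 0.63
  Biogas = 1383.50 m^3

1383.50


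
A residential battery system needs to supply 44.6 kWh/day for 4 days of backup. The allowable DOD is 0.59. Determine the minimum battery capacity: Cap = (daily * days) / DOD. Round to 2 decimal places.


Total energy needed = daily * days = 44.6 * 4 = 178.4 kWh
Account for depth of discharge:
  Cap = total_energy / DOD = 178.4 / 0.59
  Cap = 302.37 kWh

302.37


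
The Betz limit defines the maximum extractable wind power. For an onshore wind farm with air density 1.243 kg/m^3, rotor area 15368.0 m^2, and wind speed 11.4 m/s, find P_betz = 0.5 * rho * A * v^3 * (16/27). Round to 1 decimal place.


The Betz coefficient Cp_max = 16/27 = 0.5926
v^3 = 11.4^3 = 1481.544
P_betz = 0.5 * rho * A * v^3 * Cp_max
P_betz = 0.5 * 1.243 * 15368.0 * 1481.544 * 0.5926
P_betz = 8385505.7 W

8385505.7


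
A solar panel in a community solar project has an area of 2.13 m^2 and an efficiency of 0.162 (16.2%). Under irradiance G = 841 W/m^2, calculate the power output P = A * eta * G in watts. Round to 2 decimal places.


Use the solar power formula P = A * eta * G.
Given: A = 2.13 m^2, eta = 0.162, G = 841 W/m^2
P = 2.13 * 0.162 * 841
P = 290.20 W

290.20


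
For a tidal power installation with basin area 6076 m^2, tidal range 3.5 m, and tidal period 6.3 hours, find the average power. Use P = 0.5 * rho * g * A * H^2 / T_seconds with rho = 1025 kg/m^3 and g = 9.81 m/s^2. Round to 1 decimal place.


Convert period to seconds: T = 6.3 * 3600 = 22680.0 s
H^2 = 3.5^2 = 12.25
P = 0.5 * rho * g * A * H^2 / T
P = 0.5 * 1025 * 9.81 * 6076 * 12.25 / 22680.0
P = 16499.6 W

16499.6


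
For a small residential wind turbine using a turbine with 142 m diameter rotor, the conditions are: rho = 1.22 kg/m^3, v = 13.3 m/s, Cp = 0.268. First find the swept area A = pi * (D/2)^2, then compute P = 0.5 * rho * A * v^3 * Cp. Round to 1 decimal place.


Step 1 -- Compute swept area:
  A = pi * (D/2)^2 = pi * (142/2)^2 = 15836.77 m^2
Step 2 -- Apply wind power equation:
  P = 0.5 * rho * A * v^3 * Cp
  v^3 = 13.3^3 = 2352.637
  P = 0.5 * 1.22 * 15836.77 * 2352.637 * 0.268
  P = 6090965.3 W

6090965.3


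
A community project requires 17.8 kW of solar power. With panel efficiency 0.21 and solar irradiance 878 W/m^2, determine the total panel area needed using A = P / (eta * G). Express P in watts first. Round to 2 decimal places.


Convert target power to watts: P = 17.8 * 1000 = 17800.0 W
Compute denominator: eta * G = 0.21 * 878 = 184.38
Required area A = P / (eta * G) = 17800.0 / 184.38
A = 96.54 m^2

96.54


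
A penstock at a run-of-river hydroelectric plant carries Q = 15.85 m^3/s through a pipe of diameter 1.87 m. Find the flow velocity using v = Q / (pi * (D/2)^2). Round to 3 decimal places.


Compute pipe cross-sectional area:
  A = pi * (D/2)^2 = pi * (1.87/2)^2 = 2.7465 m^2
Calculate velocity:
  v = Q / A = 15.85 / 2.7465
  v = 5.771 m/s

5.771


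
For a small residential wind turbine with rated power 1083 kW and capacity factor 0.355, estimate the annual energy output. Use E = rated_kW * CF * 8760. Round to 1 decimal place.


Annual energy = rated_kW * capacity_factor * hours_per_year
Given: P_rated = 1083 kW, CF = 0.355, hours = 8760
E = 1083 * 0.355 * 8760
E = 3367913.4 kWh

3367913.4


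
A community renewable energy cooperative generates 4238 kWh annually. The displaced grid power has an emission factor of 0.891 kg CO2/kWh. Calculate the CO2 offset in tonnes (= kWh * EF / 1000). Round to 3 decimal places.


CO2 offset in kg = generation * emission_factor
CO2 offset = 4238 * 0.891 = 3776.06 kg
Convert to tonnes:
  CO2 offset = 3776.06 / 1000 = 3.776 tonnes

3.776


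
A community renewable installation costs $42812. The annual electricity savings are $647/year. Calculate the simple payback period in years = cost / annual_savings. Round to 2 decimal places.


Simple payback period = initial cost / annual savings
Payback = 42812 / 647
Payback = 66.17 years

66.17


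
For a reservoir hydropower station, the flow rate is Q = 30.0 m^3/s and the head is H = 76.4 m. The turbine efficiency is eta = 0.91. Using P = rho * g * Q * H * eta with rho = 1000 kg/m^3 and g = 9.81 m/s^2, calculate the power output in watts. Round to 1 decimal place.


Apply the hydropower formula P = rho * g * Q * H * eta
rho * g = 1000 * 9.81 = 9810.0
P = 9810.0 * 30.0 * 76.4 * 0.91
P = 20460913.2 W

20460913.2


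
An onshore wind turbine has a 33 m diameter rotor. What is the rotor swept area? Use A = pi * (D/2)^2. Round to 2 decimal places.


Compute the rotor radius:
  r = D / 2 = 33 / 2 = 16.5 m
Calculate swept area:
  A = pi * r^2 = pi * 16.5^2
  A = 855.30 m^2

855.30


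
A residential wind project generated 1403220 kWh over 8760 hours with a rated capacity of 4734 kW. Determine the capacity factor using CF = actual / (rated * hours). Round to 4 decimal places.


Capacity factor = actual output / maximum possible output
Maximum possible = rated * hours = 4734 * 8760 = 41469840 kWh
CF = 1403220 / 41469840
CF = 0.0338

0.0338


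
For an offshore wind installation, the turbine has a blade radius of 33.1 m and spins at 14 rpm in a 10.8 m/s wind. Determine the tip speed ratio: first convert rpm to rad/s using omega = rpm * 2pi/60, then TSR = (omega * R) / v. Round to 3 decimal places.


Convert rotational speed to rad/s:
  omega = 14 * 2 * pi / 60 = 1.4661 rad/s
Compute tip speed:
  v_tip = omega * R = 1.4661 * 33.1 = 48.527 m/s
Tip speed ratio:
  TSR = v_tip / v_wind = 48.527 / 10.8 = 4.493

4.493


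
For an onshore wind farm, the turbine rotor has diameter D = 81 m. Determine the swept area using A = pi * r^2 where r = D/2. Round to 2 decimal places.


Compute the rotor radius:
  r = D / 2 = 81 / 2 = 40.5 m
Calculate swept area:
  A = pi * r^2 = pi * 40.5^2
  A = 5153.00 m^2

5153.00


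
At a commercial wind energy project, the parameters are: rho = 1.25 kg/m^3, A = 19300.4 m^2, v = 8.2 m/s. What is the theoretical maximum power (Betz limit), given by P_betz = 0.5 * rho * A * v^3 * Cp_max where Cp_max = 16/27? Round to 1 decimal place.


The Betz coefficient Cp_max = 16/27 = 0.5926
v^3 = 8.2^3 = 551.368
P_betz = 0.5 * rho * A * v^3 * Cp_max
P_betz = 0.5 * 1.25 * 19300.4 * 551.368 * 0.5926
P_betz = 3941341.8 W

3941341.8


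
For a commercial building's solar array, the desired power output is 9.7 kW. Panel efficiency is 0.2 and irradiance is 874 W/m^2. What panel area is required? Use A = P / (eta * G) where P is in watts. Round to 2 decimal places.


Convert target power to watts: P = 9.7 * 1000 = 9700.0 W
Compute denominator: eta * G = 0.2 * 874 = 174.8
Required area A = P / (eta * G) = 9700.0 / 174.8
A = 55.49 m^2

55.49


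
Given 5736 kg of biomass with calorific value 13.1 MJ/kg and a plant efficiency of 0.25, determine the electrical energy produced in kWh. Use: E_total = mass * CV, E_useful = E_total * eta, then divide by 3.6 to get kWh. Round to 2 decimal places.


Total energy = mass * CV = 5736 * 13.1 = 75141.6 MJ
Useful energy = total * eta = 75141.6 * 0.25 = 18785.4 MJ
Convert to kWh: 18785.4 / 3.6
Useful energy = 5218.17 kWh

5218.17


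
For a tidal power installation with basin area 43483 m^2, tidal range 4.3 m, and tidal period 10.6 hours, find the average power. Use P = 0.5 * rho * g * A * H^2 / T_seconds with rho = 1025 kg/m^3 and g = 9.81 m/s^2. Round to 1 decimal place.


Convert period to seconds: T = 10.6 * 3600 = 38160.0 s
H^2 = 4.3^2 = 18.49
P = 0.5 * rho * g * A * H^2 / T
P = 0.5 * 1025 * 9.81 * 43483 * 18.49 / 38160.0
P = 105928.0 W

105928.0


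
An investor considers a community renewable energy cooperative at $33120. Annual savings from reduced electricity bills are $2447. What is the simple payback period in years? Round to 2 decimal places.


Simple payback period = initial cost / annual savings
Payback = 33120 / 2447
Payback = 13.53 years

13.53


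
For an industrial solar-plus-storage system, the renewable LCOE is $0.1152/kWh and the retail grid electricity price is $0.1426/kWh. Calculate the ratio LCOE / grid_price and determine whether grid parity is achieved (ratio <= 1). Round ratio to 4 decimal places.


Compare LCOE to grid price:
  LCOE = $0.1152/kWh, Grid price = $0.1426/kWh
  Ratio = LCOE / grid_price = 0.1152 / 0.1426 = 0.8079
  Grid parity achieved (ratio <= 1)? yes

0.8079


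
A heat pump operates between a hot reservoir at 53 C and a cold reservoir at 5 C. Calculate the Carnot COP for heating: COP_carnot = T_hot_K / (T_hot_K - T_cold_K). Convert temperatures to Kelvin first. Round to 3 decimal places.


Convert to Kelvin:
  T_hot = 53 + 273.15 = 326.15 K
  T_cold = 5 + 273.15 = 278.15 K
Apply Carnot COP formula:
  COP = T_hot_K / (T_hot_K - T_cold_K) = 326.15 / 48.0
  COP = 6.795

6.795


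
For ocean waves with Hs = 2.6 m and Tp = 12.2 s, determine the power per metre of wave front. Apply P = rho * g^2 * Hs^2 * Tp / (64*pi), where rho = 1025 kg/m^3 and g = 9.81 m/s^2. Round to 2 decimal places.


Apply wave power formula:
  g^2 = 9.81^2 = 96.2361
  Hs^2 = 2.6^2 = 6.76
  Numerator = rho * g^2 * Hs^2 * Tp = 1025 * 96.2361 * 6.76 * 12.2 = 8135203.23
  Denominator = 64 * pi = 201.0619
  P = 8135203.23 / 201.0619 = 40461.18 W/m

40461.18


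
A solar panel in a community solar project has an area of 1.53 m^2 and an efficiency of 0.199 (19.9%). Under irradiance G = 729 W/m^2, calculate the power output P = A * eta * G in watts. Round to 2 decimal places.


Use the solar power formula P = A * eta * G.
Given: A = 1.53 m^2, eta = 0.199, G = 729 W/m^2
P = 1.53 * 0.199 * 729
P = 221.96 W

221.96


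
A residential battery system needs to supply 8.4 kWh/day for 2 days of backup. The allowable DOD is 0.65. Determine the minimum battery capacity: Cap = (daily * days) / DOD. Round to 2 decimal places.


Total energy needed = daily * days = 8.4 * 2 = 16.8 kWh
Account for depth of discharge:
  Cap = total_energy / DOD = 16.8 / 0.65
  Cap = 25.85 kWh

25.85


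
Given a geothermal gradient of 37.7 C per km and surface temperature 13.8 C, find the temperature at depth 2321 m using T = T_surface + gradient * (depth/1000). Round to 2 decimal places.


Convert depth to km: 2321 / 1000 = 2.321 km
Temperature increase = gradient * depth_km = 37.7 * 2.321 = 87.5 C
Temperature at depth = T_surface + delta_T = 13.8 + 87.5
T = 101.30 C

101.30


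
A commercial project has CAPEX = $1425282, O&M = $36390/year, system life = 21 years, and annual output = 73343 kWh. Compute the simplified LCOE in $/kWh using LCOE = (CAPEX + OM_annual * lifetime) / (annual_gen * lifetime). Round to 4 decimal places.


Total cost = CAPEX + OM * lifetime = 1425282 + 36390 * 21 = 1425282 + 764190 = 2189472
Total generation = annual * lifetime = 73343 * 21 = 1540203 kWh
LCOE = 2189472 / 1540203
LCOE = 1.4215 $/kWh

1.4215


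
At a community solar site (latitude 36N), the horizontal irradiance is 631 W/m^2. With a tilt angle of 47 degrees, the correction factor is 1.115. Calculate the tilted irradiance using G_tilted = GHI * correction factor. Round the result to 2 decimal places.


Identify the given values:
  GHI = 631 W/m^2, tilt correction factor = 1.115
Apply the formula G_tilted = GHI * factor:
  G_tilted = 631 * 1.115
  G_tilted = 703.57 W/m^2

703.57


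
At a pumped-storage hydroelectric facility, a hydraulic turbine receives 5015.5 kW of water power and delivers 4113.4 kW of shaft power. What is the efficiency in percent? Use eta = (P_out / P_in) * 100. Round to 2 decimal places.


Turbine efficiency = (output power / input power) * 100
eta = (4113.4 / 5015.5) * 100
eta = 82.01%

82.01


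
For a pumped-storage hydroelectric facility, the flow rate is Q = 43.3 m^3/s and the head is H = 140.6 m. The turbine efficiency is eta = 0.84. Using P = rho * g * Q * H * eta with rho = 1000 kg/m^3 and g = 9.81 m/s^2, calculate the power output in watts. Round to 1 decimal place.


Apply the hydropower formula P = rho * g * Q * H * eta
rho * g = 1000 * 9.81 = 9810.0
P = 9810.0 * 43.3 * 140.6 * 0.84
P = 50167390.4 W

50167390.4


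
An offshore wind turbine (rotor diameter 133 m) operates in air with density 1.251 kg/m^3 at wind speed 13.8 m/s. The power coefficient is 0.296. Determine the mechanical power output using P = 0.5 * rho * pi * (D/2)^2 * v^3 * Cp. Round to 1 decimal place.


Step 1 -- Compute swept area:
  A = pi * (D/2)^2 = pi * (133/2)^2 = 13892.91 m^2
Step 2 -- Apply wind power equation:
  P = 0.5 * rho * A * v^3 * Cp
  v^3 = 13.8^3 = 2628.072
  P = 0.5 * 1.251 * 13892.91 * 2628.072 * 0.296
  P = 6760042.8 W

6760042.8


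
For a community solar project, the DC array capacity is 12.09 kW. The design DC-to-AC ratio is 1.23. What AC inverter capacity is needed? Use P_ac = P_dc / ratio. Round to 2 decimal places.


The inverter AC capacity is determined by the DC/AC ratio.
Given: P_dc = 12.09 kW, DC/AC ratio = 1.23
P_ac = P_dc / ratio = 12.09 / 1.23
P_ac = 9.83 kW

9.83


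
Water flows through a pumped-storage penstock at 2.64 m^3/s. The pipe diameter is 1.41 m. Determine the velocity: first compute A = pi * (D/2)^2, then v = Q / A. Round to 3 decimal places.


Compute pipe cross-sectional area:
  A = pi * (D/2)^2 = pi * (1.41/2)^2 = 1.5615 m^2
Calculate velocity:
  v = Q / A = 2.64 / 1.5615
  v = 1.691 m/s

1.691


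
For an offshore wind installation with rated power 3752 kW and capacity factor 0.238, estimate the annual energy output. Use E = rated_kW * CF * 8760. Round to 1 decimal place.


Annual energy = rated_kW * capacity_factor * hours_per_year
Given: P_rated = 3752 kW, CF = 0.238, hours = 8760
E = 3752 * 0.238 * 8760
E = 7822469.8 kWh

7822469.8


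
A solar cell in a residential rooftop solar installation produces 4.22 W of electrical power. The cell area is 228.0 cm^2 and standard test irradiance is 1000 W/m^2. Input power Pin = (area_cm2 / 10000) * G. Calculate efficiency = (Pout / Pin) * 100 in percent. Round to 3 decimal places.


First compute the input power:
  Pin = area_cm2 / 10000 * G = 228.0 / 10000 * 1000 = 22.8 W
Then compute efficiency:
  Efficiency = (Pout / Pin) * 100 = (4.22 / 22.8) * 100
  Efficiency = 18.509%

18.509


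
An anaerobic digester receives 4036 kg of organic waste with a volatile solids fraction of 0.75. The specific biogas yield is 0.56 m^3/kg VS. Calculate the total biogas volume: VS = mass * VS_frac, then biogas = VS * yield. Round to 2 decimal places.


Compute volatile solids:
  VS = mass * VS_fraction = 4036 * 0.75 = 3027.0 kg
Calculate biogas volume:
  Biogas = VS * specific_yield = 3027.0 * 0.56
  Biogas = 1695.12 m^3

1695.12


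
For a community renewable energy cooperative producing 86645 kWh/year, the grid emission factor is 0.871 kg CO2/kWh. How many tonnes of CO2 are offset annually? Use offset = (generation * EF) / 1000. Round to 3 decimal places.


CO2 offset in kg = generation * emission_factor
CO2 offset = 86645 * 0.871 = 75467.8 kg
Convert to tonnes:
  CO2 offset = 75467.8 / 1000 = 75.468 tonnes

75.468


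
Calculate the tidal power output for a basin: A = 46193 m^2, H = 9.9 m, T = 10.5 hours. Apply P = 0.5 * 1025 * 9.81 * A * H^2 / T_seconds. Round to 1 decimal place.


Convert period to seconds: T = 10.5 * 3600 = 37800.0 s
H^2 = 9.9^2 = 98.01
P = 0.5 * rho * g * A * H^2 / T
P = 0.5 * 1025 * 9.81 * 46193 * 98.01 / 37800.0
P = 602167.9 W

602167.9


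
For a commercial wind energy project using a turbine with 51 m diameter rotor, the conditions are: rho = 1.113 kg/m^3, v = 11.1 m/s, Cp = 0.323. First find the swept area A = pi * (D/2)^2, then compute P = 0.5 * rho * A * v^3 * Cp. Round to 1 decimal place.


Step 1 -- Compute swept area:
  A = pi * (D/2)^2 = pi * (51/2)^2 = 2042.82 m^2
Step 2 -- Apply wind power equation:
  P = 0.5 * rho * A * v^3 * Cp
  v^3 = 11.1^3 = 1367.631
  P = 0.5 * 1.113 * 2042.82 * 1367.631 * 0.323
  P = 502188.6 W

502188.6


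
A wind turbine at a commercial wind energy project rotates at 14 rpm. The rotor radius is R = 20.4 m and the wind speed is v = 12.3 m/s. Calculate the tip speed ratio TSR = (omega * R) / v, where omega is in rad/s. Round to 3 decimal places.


Convert rotational speed to rad/s:
  omega = 14 * 2 * pi / 60 = 1.4661 rad/s
Compute tip speed:
  v_tip = omega * R = 1.4661 * 20.4 = 29.908 m/s
Tip speed ratio:
  TSR = v_tip / v_wind = 29.908 / 12.3 = 2.432

2.432


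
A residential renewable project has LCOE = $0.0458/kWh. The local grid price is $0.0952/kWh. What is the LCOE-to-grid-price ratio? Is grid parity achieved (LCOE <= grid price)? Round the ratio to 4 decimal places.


Compare LCOE to grid price:
  LCOE = $0.0458/kWh, Grid price = $0.0952/kWh
  Ratio = LCOE / grid_price = 0.0458 / 0.0952 = 0.4811
  Grid parity achieved (ratio <= 1)? yes

0.4811


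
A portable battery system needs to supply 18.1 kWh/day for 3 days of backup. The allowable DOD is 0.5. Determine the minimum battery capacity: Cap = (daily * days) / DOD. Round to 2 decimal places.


Total energy needed = daily * days = 18.1 * 3 = 54.3 kWh
Account for depth of discharge:
  Cap = total_energy / DOD = 54.3 / 0.5
  Cap = 108.60 kWh

108.60


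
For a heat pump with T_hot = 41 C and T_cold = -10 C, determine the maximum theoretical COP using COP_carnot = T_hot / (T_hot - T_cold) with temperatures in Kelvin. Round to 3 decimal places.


Convert to Kelvin:
  T_hot = 41 + 273.15 = 314.15 K
  T_cold = -10 + 273.15 = 263.15 K
Apply Carnot COP formula:
  COP = T_hot_K / (T_hot_K - T_cold_K) = 314.15 / 51.0
  COP = 6.160

6.160


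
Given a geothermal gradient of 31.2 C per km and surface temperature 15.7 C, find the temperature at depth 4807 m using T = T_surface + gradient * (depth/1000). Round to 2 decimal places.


Convert depth to km: 4807 / 1000 = 4.807 km
Temperature increase = gradient * depth_km = 31.2 * 4.807 = 149.98 C
Temperature at depth = T_surface + delta_T = 15.7 + 149.98
T = 165.68 C

165.68


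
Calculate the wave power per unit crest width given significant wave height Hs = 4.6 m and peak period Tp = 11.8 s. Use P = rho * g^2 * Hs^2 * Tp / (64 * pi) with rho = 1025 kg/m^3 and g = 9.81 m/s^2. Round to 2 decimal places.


Apply wave power formula:
  g^2 = 9.81^2 = 96.2361
  Hs^2 = 4.6^2 = 21.16
  Numerator = rho * g^2 * Hs^2 * Tp = 1025 * 96.2361 * 21.16 * 11.8 = 24629724.32
  Denominator = 64 * pi = 201.0619
  P = 24629724.32 / 201.0619 = 122498.20 W/m

122498.20


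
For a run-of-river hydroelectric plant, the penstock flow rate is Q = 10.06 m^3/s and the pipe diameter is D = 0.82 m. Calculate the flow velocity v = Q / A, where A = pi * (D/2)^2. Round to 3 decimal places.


Compute pipe cross-sectional area:
  A = pi * (D/2)^2 = pi * (0.82/2)^2 = 0.5281 m^2
Calculate velocity:
  v = Q / A = 10.06 / 0.5281
  v = 19.049 m/s

19.049


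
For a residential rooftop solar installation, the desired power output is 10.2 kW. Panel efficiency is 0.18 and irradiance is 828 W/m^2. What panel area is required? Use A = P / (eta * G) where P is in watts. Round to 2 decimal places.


Convert target power to watts: P = 10.2 * 1000 = 10200.0 W
Compute denominator: eta * G = 0.18 * 828 = 149.04
Required area A = P / (eta * G) = 10200.0 / 149.04
A = 68.44 m^2

68.44


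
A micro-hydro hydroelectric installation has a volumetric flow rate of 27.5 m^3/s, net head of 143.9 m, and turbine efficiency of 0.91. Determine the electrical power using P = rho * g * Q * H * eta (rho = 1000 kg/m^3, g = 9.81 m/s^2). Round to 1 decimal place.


Apply the hydropower formula P = rho * g * Q * H * eta
rho * g = 1000 * 9.81 = 9810.0
P = 9810.0 * 27.5 * 143.9 * 0.91
P = 35326766.5 W

35326766.5


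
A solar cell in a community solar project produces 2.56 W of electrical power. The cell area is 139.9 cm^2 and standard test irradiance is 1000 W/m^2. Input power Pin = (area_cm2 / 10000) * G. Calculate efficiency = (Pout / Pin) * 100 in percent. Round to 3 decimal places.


First compute the input power:
  Pin = area_cm2 / 10000 * G = 139.9 / 10000 * 1000 = 13.99 W
Then compute efficiency:
  Efficiency = (Pout / Pin) * 100 = (2.56 / 13.99) * 100
  Efficiency = 18.299%

18.299


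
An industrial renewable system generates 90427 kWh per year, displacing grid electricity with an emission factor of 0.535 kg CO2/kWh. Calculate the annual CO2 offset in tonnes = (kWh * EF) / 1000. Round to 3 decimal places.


CO2 offset in kg = generation * emission_factor
CO2 offset = 90427 * 0.535 = 48378.45 kg
Convert to tonnes:
  CO2 offset = 48378.45 / 1000 = 48.378 tonnes

48.378


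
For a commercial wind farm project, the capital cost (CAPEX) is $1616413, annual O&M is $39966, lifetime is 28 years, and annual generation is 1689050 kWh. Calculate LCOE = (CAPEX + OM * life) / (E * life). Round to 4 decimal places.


Total cost = CAPEX + OM * lifetime = 1616413 + 39966 * 28 = 1616413 + 1119048 = 2735461
Total generation = annual * lifetime = 1689050 * 28 = 47293400 kWh
LCOE = 2735461 / 47293400
LCOE = 0.0578 $/kWh

0.0578


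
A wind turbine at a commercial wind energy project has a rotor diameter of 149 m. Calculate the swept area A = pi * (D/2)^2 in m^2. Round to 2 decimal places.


Compute the rotor radius:
  r = D / 2 = 149 / 2 = 74.5 m
Calculate swept area:
  A = pi * r^2 = pi * 74.5^2
  A = 17436.62 m^2

17436.62


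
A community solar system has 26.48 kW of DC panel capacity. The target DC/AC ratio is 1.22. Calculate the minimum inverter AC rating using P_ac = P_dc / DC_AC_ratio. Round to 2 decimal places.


The inverter AC capacity is determined by the DC/AC ratio.
Given: P_dc = 26.48 kW, DC/AC ratio = 1.22
P_ac = P_dc / ratio = 26.48 / 1.22
P_ac = 21.70 kW

21.70


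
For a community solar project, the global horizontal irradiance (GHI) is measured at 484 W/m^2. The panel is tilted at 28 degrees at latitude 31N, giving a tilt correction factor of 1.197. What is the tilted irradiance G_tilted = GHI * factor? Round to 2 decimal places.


Identify the given values:
  GHI = 484 W/m^2, tilt correction factor = 1.197
Apply the formula G_tilted = GHI * factor:
  G_tilted = 484 * 1.197
  G_tilted = 579.35 W/m^2

579.35


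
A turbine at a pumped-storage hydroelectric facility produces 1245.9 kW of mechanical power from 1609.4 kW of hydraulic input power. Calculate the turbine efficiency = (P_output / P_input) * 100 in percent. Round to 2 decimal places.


Turbine efficiency = (output power / input power) * 100
eta = (1245.9 / 1609.4) * 100
eta = 77.41%

77.41


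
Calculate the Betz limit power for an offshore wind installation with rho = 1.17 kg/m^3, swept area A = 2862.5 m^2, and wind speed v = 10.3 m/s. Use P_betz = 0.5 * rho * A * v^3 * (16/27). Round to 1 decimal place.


The Betz coefficient Cp_max = 16/27 = 0.5926
v^3 = 10.3^3 = 1092.727
P_betz = 0.5 * rho * A * v^3 * Cp_max
P_betz = 0.5 * 1.17 * 2862.5 * 1092.727 * 0.5926
P_betz = 1084349.4 W

1084349.4


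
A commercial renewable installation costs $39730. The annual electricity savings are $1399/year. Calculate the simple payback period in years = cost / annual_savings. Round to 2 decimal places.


Simple payback period = initial cost / annual savings
Payback = 39730 / 1399
Payback = 28.40 years

28.40
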